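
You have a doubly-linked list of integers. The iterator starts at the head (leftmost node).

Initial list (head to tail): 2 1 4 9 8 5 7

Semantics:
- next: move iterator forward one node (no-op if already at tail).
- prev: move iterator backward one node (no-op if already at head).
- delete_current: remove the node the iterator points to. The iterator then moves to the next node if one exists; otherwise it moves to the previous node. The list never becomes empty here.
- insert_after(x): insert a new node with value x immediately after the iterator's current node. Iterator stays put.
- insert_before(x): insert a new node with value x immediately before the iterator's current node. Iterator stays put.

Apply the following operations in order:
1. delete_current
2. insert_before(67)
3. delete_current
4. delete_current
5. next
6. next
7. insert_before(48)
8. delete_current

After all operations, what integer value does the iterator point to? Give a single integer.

Answer: 7

Derivation:
After 1 (delete_current): list=[1, 4, 9, 8, 5, 7] cursor@1
After 2 (insert_before(67)): list=[67, 1, 4, 9, 8, 5, 7] cursor@1
After 3 (delete_current): list=[67, 4, 9, 8, 5, 7] cursor@4
After 4 (delete_current): list=[67, 9, 8, 5, 7] cursor@9
After 5 (next): list=[67, 9, 8, 5, 7] cursor@8
After 6 (next): list=[67, 9, 8, 5, 7] cursor@5
After 7 (insert_before(48)): list=[67, 9, 8, 48, 5, 7] cursor@5
After 8 (delete_current): list=[67, 9, 8, 48, 7] cursor@7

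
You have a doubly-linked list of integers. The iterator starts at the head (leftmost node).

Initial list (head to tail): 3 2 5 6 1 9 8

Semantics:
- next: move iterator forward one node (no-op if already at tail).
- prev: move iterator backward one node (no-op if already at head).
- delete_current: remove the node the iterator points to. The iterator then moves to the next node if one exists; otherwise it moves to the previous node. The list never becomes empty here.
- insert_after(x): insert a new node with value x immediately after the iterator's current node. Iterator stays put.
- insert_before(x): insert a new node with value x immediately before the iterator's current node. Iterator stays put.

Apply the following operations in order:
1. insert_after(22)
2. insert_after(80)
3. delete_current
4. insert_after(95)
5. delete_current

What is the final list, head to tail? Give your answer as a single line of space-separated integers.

After 1 (insert_after(22)): list=[3, 22, 2, 5, 6, 1, 9, 8] cursor@3
After 2 (insert_after(80)): list=[3, 80, 22, 2, 5, 6, 1, 9, 8] cursor@3
After 3 (delete_current): list=[80, 22, 2, 5, 6, 1, 9, 8] cursor@80
After 4 (insert_after(95)): list=[80, 95, 22, 2, 5, 6, 1, 9, 8] cursor@80
After 5 (delete_current): list=[95, 22, 2, 5, 6, 1, 9, 8] cursor@95

Answer: 95 22 2 5 6 1 9 8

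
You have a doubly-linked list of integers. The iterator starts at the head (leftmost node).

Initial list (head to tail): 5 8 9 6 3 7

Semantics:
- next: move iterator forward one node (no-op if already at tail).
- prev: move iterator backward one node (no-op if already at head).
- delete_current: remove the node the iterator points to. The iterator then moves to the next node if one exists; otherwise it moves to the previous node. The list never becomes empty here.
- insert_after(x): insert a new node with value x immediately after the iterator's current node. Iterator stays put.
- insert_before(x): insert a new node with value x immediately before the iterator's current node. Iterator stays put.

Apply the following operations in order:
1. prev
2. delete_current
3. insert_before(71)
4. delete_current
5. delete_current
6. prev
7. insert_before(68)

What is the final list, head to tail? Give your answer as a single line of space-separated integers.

Answer: 68 71 6 3 7

Derivation:
After 1 (prev): list=[5, 8, 9, 6, 3, 7] cursor@5
After 2 (delete_current): list=[8, 9, 6, 3, 7] cursor@8
After 3 (insert_before(71)): list=[71, 8, 9, 6, 3, 7] cursor@8
After 4 (delete_current): list=[71, 9, 6, 3, 7] cursor@9
After 5 (delete_current): list=[71, 6, 3, 7] cursor@6
After 6 (prev): list=[71, 6, 3, 7] cursor@71
After 7 (insert_before(68)): list=[68, 71, 6, 3, 7] cursor@71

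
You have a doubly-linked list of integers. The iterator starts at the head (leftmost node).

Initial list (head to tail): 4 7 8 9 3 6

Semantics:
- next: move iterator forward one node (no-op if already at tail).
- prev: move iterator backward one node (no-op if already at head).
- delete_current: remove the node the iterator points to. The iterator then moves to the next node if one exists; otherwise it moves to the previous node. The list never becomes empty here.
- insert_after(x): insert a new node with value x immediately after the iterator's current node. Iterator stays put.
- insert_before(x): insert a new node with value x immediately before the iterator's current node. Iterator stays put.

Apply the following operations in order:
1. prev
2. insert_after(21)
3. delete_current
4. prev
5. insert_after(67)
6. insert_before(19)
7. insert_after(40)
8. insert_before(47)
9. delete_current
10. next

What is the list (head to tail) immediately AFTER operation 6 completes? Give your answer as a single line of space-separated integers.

Answer: 19 21 67 7 8 9 3 6

Derivation:
After 1 (prev): list=[4, 7, 8, 9, 3, 6] cursor@4
After 2 (insert_after(21)): list=[4, 21, 7, 8, 9, 3, 6] cursor@4
After 3 (delete_current): list=[21, 7, 8, 9, 3, 6] cursor@21
After 4 (prev): list=[21, 7, 8, 9, 3, 6] cursor@21
After 5 (insert_after(67)): list=[21, 67, 7, 8, 9, 3, 6] cursor@21
After 6 (insert_before(19)): list=[19, 21, 67, 7, 8, 9, 3, 6] cursor@21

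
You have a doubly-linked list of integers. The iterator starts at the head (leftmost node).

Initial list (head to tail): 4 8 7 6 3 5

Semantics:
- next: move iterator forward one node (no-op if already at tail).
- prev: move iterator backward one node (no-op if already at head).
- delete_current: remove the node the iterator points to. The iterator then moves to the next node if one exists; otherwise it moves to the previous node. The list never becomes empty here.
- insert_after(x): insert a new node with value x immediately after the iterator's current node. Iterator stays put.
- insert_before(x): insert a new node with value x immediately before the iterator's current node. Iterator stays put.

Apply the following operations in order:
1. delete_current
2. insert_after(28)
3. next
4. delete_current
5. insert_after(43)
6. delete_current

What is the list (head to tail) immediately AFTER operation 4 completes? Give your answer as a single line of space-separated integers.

After 1 (delete_current): list=[8, 7, 6, 3, 5] cursor@8
After 2 (insert_after(28)): list=[8, 28, 7, 6, 3, 5] cursor@8
After 3 (next): list=[8, 28, 7, 6, 3, 5] cursor@28
After 4 (delete_current): list=[8, 7, 6, 3, 5] cursor@7

Answer: 8 7 6 3 5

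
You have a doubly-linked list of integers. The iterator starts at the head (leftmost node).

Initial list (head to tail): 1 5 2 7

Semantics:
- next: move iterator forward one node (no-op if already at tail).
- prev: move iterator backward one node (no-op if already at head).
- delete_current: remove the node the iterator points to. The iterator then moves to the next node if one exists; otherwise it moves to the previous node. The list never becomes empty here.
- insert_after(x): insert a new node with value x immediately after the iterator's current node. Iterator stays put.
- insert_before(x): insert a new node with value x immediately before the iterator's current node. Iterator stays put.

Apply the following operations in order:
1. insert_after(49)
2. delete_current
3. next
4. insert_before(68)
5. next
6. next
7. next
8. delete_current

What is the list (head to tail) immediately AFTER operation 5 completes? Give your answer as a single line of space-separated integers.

Answer: 49 68 5 2 7

Derivation:
After 1 (insert_after(49)): list=[1, 49, 5, 2, 7] cursor@1
After 2 (delete_current): list=[49, 5, 2, 7] cursor@49
After 3 (next): list=[49, 5, 2, 7] cursor@5
After 4 (insert_before(68)): list=[49, 68, 5, 2, 7] cursor@5
After 5 (next): list=[49, 68, 5, 2, 7] cursor@2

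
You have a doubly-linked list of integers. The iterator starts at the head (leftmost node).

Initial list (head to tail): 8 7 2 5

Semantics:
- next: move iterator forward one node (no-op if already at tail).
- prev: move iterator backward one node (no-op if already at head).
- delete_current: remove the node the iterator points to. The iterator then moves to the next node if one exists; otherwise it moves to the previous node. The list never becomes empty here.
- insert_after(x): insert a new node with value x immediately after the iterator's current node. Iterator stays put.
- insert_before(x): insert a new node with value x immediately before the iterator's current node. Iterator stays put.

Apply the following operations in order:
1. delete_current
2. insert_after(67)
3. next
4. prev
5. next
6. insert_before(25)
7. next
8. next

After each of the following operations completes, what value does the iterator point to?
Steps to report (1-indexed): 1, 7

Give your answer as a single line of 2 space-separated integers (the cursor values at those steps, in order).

Answer: 7 2

Derivation:
After 1 (delete_current): list=[7, 2, 5] cursor@7
After 2 (insert_after(67)): list=[7, 67, 2, 5] cursor@7
After 3 (next): list=[7, 67, 2, 5] cursor@67
After 4 (prev): list=[7, 67, 2, 5] cursor@7
After 5 (next): list=[7, 67, 2, 5] cursor@67
After 6 (insert_before(25)): list=[7, 25, 67, 2, 5] cursor@67
After 7 (next): list=[7, 25, 67, 2, 5] cursor@2
After 8 (next): list=[7, 25, 67, 2, 5] cursor@5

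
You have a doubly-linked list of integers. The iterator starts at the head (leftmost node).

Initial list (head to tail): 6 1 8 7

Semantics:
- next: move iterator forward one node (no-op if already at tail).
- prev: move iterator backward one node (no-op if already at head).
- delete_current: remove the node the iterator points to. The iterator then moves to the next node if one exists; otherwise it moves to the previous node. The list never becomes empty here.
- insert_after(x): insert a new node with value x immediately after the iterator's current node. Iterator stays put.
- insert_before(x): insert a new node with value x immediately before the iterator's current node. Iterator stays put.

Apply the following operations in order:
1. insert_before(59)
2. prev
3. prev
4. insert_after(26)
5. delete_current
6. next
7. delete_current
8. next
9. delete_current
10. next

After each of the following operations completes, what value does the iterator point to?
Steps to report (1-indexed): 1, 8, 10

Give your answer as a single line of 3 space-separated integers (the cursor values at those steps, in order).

After 1 (insert_before(59)): list=[59, 6, 1, 8, 7] cursor@6
After 2 (prev): list=[59, 6, 1, 8, 7] cursor@59
After 3 (prev): list=[59, 6, 1, 8, 7] cursor@59
After 4 (insert_after(26)): list=[59, 26, 6, 1, 8, 7] cursor@59
After 5 (delete_current): list=[26, 6, 1, 8, 7] cursor@26
After 6 (next): list=[26, 6, 1, 8, 7] cursor@6
After 7 (delete_current): list=[26, 1, 8, 7] cursor@1
After 8 (next): list=[26, 1, 8, 7] cursor@8
After 9 (delete_current): list=[26, 1, 7] cursor@7
After 10 (next): list=[26, 1, 7] cursor@7

Answer: 6 8 7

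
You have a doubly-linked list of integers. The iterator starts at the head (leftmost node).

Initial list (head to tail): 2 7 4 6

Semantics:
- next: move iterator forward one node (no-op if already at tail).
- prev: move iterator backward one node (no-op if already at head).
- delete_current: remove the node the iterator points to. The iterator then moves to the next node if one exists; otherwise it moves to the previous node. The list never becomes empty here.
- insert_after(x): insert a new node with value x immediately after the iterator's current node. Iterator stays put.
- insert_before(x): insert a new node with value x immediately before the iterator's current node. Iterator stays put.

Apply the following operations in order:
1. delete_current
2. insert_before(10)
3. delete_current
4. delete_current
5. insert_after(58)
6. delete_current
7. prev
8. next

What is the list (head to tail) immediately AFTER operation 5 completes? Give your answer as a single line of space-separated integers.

Answer: 10 6 58

Derivation:
After 1 (delete_current): list=[7, 4, 6] cursor@7
After 2 (insert_before(10)): list=[10, 7, 4, 6] cursor@7
After 3 (delete_current): list=[10, 4, 6] cursor@4
After 4 (delete_current): list=[10, 6] cursor@6
After 5 (insert_after(58)): list=[10, 6, 58] cursor@6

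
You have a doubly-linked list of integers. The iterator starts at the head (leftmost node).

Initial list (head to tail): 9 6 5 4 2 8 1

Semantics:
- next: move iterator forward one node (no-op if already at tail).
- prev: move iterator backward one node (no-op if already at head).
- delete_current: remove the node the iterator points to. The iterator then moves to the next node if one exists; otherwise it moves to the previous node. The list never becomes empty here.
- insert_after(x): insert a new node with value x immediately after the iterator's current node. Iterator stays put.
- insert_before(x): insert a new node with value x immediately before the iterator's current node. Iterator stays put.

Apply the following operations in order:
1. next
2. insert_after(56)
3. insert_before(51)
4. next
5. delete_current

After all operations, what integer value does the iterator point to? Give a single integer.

After 1 (next): list=[9, 6, 5, 4, 2, 8, 1] cursor@6
After 2 (insert_after(56)): list=[9, 6, 56, 5, 4, 2, 8, 1] cursor@6
After 3 (insert_before(51)): list=[9, 51, 6, 56, 5, 4, 2, 8, 1] cursor@6
After 4 (next): list=[9, 51, 6, 56, 5, 4, 2, 8, 1] cursor@56
After 5 (delete_current): list=[9, 51, 6, 5, 4, 2, 8, 1] cursor@5

Answer: 5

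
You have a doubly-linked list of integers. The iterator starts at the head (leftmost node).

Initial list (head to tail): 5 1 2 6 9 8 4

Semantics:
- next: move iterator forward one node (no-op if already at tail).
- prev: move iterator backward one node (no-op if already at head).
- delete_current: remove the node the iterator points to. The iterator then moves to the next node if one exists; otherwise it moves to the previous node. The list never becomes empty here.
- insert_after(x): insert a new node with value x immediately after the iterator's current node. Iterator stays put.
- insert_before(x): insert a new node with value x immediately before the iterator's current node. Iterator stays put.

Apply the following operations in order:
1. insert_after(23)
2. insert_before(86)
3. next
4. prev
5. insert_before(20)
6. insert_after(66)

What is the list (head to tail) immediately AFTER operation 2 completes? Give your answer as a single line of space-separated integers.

After 1 (insert_after(23)): list=[5, 23, 1, 2, 6, 9, 8, 4] cursor@5
After 2 (insert_before(86)): list=[86, 5, 23, 1, 2, 6, 9, 8, 4] cursor@5

Answer: 86 5 23 1 2 6 9 8 4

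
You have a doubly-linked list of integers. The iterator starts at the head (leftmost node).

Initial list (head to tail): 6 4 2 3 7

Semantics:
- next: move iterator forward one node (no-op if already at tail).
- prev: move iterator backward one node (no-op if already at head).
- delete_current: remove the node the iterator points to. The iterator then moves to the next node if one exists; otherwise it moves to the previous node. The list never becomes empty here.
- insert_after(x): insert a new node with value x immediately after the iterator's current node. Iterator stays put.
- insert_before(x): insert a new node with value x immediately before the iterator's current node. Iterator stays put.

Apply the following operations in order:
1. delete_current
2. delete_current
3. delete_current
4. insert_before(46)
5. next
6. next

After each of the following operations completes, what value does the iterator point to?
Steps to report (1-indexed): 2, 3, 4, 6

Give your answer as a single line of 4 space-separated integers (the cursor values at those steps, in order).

Answer: 2 3 3 7

Derivation:
After 1 (delete_current): list=[4, 2, 3, 7] cursor@4
After 2 (delete_current): list=[2, 3, 7] cursor@2
After 3 (delete_current): list=[3, 7] cursor@3
After 4 (insert_before(46)): list=[46, 3, 7] cursor@3
After 5 (next): list=[46, 3, 7] cursor@7
After 6 (next): list=[46, 3, 7] cursor@7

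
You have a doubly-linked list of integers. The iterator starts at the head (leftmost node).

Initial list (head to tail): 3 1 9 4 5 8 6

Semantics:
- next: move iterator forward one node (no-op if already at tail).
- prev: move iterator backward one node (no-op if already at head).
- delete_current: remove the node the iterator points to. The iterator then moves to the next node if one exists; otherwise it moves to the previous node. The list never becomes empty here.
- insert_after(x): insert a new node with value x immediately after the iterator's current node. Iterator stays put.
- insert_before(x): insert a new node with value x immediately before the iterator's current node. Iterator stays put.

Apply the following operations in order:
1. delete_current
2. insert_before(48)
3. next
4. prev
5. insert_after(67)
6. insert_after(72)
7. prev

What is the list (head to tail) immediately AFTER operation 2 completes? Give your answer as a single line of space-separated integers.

Answer: 48 1 9 4 5 8 6

Derivation:
After 1 (delete_current): list=[1, 9, 4, 5, 8, 6] cursor@1
After 2 (insert_before(48)): list=[48, 1, 9, 4, 5, 8, 6] cursor@1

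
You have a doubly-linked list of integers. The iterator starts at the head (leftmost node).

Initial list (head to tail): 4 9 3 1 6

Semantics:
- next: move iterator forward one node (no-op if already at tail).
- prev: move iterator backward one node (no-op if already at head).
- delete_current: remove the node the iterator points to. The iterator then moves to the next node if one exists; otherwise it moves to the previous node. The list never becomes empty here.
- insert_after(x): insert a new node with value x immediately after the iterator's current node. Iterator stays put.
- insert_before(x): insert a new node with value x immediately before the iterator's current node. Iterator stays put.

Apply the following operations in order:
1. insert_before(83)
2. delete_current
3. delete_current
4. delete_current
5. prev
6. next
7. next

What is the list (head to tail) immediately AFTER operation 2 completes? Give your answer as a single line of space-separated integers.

Answer: 83 9 3 1 6

Derivation:
After 1 (insert_before(83)): list=[83, 4, 9, 3, 1, 6] cursor@4
After 2 (delete_current): list=[83, 9, 3, 1, 6] cursor@9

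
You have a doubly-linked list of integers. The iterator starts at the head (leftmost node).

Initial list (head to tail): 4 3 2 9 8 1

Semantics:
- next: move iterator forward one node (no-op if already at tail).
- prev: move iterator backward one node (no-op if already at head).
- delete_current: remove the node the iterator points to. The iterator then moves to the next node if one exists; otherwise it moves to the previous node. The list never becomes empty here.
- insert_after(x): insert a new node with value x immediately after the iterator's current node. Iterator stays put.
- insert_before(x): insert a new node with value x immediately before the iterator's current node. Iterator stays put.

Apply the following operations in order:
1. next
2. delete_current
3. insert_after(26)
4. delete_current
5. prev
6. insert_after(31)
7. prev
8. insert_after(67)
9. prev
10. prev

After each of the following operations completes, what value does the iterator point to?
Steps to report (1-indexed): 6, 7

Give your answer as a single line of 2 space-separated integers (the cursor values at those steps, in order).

Answer: 4 4

Derivation:
After 1 (next): list=[4, 3, 2, 9, 8, 1] cursor@3
After 2 (delete_current): list=[4, 2, 9, 8, 1] cursor@2
After 3 (insert_after(26)): list=[4, 2, 26, 9, 8, 1] cursor@2
After 4 (delete_current): list=[4, 26, 9, 8, 1] cursor@26
After 5 (prev): list=[4, 26, 9, 8, 1] cursor@4
After 6 (insert_after(31)): list=[4, 31, 26, 9, 8, 1] cursor@4
After 7 (prev): list=[4, 31, 26, 9, 8, 1] cursor@4
After 8 (insert_after(67)): list=[4, 67, 31, 26, 9, 8, 1] cursor@4
After 9 (prev): list=[4, 67, 31, 26, 9, 8, 1] cursor@4
After 10 (prev): list=[4, 67, 31, 26, 9, 8, 1] cursor@4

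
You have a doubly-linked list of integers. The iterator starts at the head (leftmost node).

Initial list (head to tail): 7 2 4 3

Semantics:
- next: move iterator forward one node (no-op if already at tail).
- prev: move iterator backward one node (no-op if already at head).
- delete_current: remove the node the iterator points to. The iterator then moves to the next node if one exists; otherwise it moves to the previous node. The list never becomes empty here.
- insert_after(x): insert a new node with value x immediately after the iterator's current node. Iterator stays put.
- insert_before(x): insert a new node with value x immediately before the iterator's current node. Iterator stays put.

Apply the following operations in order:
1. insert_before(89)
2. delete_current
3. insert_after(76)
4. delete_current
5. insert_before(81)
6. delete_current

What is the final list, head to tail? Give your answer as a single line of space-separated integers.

Answer: 89 81 4 3

Derivation:
After 1 (insert_before(89)): list=[89, 7, 2, 4, 3] cursor@7
After 2 (delete_current): list=[89, 2, 4, 3] cursor@2
After 3 (insert_after(76)): list=[89, 2, 76, 4, 3] cursor@2
After 4 (delete_current): list=[89, 76, 4, 3] cursor@76
After 5 (insert_before(81)): list=[89, 81, 76, 4, 3] cursor@76
After 6 (delete_current): list=[89, 81, 4, 3] cursor@4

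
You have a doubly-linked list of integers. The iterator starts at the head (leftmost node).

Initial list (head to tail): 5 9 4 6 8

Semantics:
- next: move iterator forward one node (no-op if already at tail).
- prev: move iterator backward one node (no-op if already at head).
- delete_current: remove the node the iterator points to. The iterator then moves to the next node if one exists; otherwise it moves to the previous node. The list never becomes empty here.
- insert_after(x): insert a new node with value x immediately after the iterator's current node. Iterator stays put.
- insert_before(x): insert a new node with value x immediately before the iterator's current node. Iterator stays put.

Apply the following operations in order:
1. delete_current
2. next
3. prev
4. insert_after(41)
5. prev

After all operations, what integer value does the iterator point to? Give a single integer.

After 1 (delete_current): list=[9, 4, 6, 8] cursor@9
After 2 (next): list=[9, 4, 6, 8] cursor@4
After 3 (prev): list=[9, 4, 6, 8] cursor@9
After 4 (insert_after(41)): list=[9, 41, 4, 6, 8] cursor@9
After 5 (prev): list=[9, 41, 4, 6, 8] cursor@9

Answer: 9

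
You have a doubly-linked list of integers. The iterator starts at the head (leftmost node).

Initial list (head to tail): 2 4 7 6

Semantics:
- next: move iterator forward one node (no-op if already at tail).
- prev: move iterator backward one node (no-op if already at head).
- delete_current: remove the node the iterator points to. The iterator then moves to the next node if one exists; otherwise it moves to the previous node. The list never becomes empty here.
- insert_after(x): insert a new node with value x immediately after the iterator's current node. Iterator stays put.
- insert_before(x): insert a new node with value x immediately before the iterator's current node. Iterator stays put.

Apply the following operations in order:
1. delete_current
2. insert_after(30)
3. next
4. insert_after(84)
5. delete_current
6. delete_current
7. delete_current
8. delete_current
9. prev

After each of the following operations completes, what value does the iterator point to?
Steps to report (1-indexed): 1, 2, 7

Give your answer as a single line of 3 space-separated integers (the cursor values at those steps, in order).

After 1 (delete_current): list=[4, 7, 6] cursor@4
After 2 (insert_after(30)): list=[4, 30, 7, 6] cursor@4
After 3 (next): list=[4, 30, 7, 6] cursor@30
After 4 (insert_after(84)): list=[4, 30, 84, 7, 6] cursor@30
After 5 (delete_current): list=[4, 84, 7, 6] cursor@84
After 6 (delete_current): list=[4, 7, 6] cursor@7
After 7 (delete_current): list=[4, 6] cursor@6
After 8 (delete_current): list=[4] cursor@4
After 9 (prev): list=[4] cursor@4

Answer: 4 4 6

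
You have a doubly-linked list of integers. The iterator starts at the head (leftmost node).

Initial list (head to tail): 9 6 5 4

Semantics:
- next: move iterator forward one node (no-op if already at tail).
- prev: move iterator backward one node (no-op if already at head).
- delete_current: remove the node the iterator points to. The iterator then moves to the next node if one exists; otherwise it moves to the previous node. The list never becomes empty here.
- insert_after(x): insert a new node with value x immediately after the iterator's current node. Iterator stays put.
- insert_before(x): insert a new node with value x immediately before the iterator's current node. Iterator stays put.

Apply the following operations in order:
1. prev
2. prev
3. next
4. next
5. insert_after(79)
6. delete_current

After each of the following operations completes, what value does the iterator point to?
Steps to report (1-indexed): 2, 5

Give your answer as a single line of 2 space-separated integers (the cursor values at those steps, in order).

Answer: 9 5

Derivation:
After 1 (prev): list=[9, 6, 5, 4] cursor@9
After 2 (prev): list=[9, 6, 5, 4] cursor@9
After 3 (next): list=[9, 6, 5, 4] cursor@6
After 4 (next): list=[9, 6, 5, 4] cursor@5
After 5 (insert_after(79)): list=[9, 6, 5, 79, 4] cursor@5
After 6 (delete_current): list=[9, 6, 79, 4] cursor@79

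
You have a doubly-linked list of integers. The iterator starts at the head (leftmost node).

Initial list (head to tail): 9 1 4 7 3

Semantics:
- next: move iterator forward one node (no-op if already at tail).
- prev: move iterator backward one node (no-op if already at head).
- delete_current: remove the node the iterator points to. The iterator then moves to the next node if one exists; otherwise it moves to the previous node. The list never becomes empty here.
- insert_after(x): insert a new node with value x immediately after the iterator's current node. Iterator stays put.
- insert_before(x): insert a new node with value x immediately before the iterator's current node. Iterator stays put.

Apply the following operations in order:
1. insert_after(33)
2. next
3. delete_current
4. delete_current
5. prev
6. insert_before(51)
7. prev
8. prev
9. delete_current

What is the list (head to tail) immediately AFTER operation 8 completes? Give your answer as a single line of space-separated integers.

After 1 (insert_after(33)): list=[9, 33, 1, 4, 7, 3] cursor@9
After 2 (next): list=[9, 33, 1, 4, 7, 3] cursor@33
After 3 (delete_current): list=[9, 1, 4, 7, 3] cursor@1
After 4 (delete_current): list=[9, 4, 7, 3] cursor@4
After 5 (prev): list=[9, 4, 7, 3] cursor@9
After 6 (insert_before(51)): list=[51, 9, 4, 7, 3] cursor@9
After 7 (prev): list=[51, 9, 4, 7, 3] cursor@51
After 8 (prev): list=[51, 9, 4, 7, 3] cursor@51

Answer: 51 9 4 7 3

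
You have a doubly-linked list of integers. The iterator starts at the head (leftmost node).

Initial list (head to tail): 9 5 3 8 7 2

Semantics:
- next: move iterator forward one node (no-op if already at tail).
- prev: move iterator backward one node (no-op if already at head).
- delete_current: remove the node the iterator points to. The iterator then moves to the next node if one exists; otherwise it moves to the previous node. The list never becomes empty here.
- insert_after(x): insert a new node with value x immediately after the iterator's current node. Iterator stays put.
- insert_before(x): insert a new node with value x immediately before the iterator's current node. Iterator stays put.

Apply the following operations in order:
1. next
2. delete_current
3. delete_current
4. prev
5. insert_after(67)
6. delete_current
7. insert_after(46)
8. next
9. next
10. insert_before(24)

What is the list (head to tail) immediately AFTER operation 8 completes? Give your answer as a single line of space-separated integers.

Answer: 67 46 8 7 2

Derivation:
After 1 (next): list=[9, 5, 3, 8, 7, 2] cursor@5
After 2 (delete_current): list=[9, 3, 8, 7, 2] cursor@3
After 3 (delete_current): list=[9, 8, 7, 2] cursor@8
After 4 (prev): list=[9, 8, 7, 2] cursor@9
After 5 (insert_after(67)): list=[9, 67, 8, 7, 2] cursor@9
After 6 (delete_current): list=[67, 8, 7, 2] cursor@67
After 7 (insert_after(46)): list=[67, 46, 8, 7, 2] cursor@67
After 8 (next): list=[67, 46, 8, 7, 2] cursor@46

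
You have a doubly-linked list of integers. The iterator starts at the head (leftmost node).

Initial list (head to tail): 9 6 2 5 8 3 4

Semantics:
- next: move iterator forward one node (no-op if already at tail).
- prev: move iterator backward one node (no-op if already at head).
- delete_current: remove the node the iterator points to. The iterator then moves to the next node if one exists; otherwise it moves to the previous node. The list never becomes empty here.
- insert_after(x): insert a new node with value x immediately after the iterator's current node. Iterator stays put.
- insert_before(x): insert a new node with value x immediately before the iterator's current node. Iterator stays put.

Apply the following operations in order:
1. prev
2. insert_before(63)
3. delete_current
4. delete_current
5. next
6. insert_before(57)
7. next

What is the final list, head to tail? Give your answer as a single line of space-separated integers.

Answer: 63 2 57 5 8 3 4

Derivation:
After 1 (prev): list=[9, 6, 2, 5, 8, 3, 4] cursor@9
After 2 (insert_before(63)): list=[63, 9, 6, 2, 5, 8, 3, 4] cursor@9
After 3 (delete_current): list=[63, 6, 2, 5, 8, 3, 4] cursor@6
After 4 (delete_current): list=[63, 2, 5, 8, 3, 4] cursor@2
After 5 (next): list=[63, 2, 5, 8, 3, 4] cursor@5
After 6 (insert_before(57)): list=[63, 2, 57, 5, 8, 3, 4] cursor@5
After 7 (next): list=[63, 2, 57, 5, 8, 3, 4] cursor@8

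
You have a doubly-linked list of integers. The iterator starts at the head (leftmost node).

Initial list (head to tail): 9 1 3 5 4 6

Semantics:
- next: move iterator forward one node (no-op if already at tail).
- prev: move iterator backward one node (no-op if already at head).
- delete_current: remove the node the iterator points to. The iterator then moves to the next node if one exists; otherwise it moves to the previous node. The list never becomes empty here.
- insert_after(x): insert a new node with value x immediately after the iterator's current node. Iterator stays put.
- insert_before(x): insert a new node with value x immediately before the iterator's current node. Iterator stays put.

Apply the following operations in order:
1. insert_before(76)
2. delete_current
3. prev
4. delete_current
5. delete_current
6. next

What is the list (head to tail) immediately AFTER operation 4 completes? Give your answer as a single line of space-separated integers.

Answer: 1 3 5 4 6

Derivation:
After 1 (insert_before(76)): list=[76, 9, 1, 3, 5, 4, 6] cursor@9
After 2 (delete_current): list=[76, 1, 3, 5, 4, 6] cursor@1
After 3 (prev): list=[76, 1, 3, 5, 4, 6] cursor@76
After 4 (delete_current): list=[1, 3, 5, 4, 6] cursor@1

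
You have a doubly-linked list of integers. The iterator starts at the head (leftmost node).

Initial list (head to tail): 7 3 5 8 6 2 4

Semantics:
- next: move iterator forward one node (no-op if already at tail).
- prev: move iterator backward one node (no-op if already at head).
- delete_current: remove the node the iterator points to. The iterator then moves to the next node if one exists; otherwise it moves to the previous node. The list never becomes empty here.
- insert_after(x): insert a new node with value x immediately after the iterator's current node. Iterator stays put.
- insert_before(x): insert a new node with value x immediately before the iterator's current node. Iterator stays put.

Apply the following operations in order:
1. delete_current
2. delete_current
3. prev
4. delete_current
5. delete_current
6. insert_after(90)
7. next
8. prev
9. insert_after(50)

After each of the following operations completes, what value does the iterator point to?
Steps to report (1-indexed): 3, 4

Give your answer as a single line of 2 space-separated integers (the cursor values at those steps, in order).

Answer: 5 8

Derivation:
After 1 (delete_current): list=[3, 5, 8, 6, 2, 4] cursor@3
After 2 (delete_current): list=[5, 8, 6, 2, 4] cursor@5
After 3 (prev): list=[5, 8, 6, 2, 4] cursor@5
After 4 (delete_current): list=[8, 6, 2, 4] cursor@8
After 5 (delete_current): list=[6, 2, 4] cursor@6
After 6 (insert_after(90)): list=[6, 90, 2, 4] cursor@6
After 7 (next): list=[6, 90, 2, 4] cursor@90
After 8 (prev): list=[6, 90, 2, 4] cursor@6
After 9 (insert_after(50)): list=[6, 50, 90, 2, 4] cursor@6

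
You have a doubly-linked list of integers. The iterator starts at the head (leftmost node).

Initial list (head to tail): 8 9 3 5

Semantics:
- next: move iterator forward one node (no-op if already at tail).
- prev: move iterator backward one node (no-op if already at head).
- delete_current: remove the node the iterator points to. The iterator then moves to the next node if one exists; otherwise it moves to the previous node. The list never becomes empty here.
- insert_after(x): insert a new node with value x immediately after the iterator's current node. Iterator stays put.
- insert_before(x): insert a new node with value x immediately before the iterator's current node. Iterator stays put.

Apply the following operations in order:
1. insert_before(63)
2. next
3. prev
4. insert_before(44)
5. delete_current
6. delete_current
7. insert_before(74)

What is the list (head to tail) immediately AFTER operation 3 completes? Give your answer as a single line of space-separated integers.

After 1 (insert_before(63)): list=[63, 8, 9, 3, 5] cursor@8
After 2 (next): list=[63, 8, 9, 3, 5] cursor@9
After 3 (prev): list=[63, 8, 9, 3, 5] cursor@8

Answer: 63 8 9 3 5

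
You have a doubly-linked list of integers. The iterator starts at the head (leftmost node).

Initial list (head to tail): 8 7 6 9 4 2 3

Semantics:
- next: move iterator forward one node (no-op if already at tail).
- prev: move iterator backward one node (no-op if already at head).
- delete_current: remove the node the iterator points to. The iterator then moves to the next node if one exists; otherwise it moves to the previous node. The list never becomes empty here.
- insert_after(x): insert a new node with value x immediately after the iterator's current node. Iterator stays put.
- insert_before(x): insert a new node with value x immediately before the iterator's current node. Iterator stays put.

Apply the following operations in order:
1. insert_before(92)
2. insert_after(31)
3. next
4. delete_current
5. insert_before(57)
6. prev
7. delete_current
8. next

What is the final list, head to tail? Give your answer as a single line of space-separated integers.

Answer: 92 8 7 6 9 4 2 3

Derivation:
After 1 (insert_before(92)): list=[92, 8, 7, 6, 9, 4, 2, 3] cursor@8
After 2 (insert_after(31)): list=[92, 8, 31, 7, 6, 9, 4, 2, 3] cursor@8
After 3 (next): list=[92, 8, 31, 7, 6, 9, 4, 2, 3] cursor@31
After 4 (delete_current): list=[92, 8, 7, 6, 9, 4, 2, 3] cursor@7
After 5 (insert_before(57)): list=[92, 8, 57, 7, 6, 9, 4, 2, 3] cursor@7
After 6 (prev): list=[92, 8, 57, 7, 6, 9, 4, 2, 3] cursor@57
After 7 (delete_current): list=[92, 8, 7, 6, 9, 4, 2, 3] cursor@7
After 8 (next): list=[92, 8, 7, 6, 9, 4, 2, 3] cursor@6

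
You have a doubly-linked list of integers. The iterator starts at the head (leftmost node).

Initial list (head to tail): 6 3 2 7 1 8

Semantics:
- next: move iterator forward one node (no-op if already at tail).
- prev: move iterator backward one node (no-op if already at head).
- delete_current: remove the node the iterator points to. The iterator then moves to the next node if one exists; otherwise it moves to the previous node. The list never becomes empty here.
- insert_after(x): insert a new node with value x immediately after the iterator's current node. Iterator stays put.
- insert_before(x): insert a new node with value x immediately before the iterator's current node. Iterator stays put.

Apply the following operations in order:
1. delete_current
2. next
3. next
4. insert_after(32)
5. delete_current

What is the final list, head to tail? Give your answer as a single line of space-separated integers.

Answer: 3 2 32 1 8

Derivation:
After 1 (delete_current): list=[3, 2, 7, 1, 8] cursor@3
After 2 (next): list=[3, 2, 7, 1, 8] cursor@2
After 3 (next): list=[3, 2, 7, 1, 8] cursor@7
After 4 (insert_after(32)): list=[3, 2, 7, 32, 1, 8] cursor@7
After 5 (delete_current): list=[3, 2, 32, 1, 8] cursor@32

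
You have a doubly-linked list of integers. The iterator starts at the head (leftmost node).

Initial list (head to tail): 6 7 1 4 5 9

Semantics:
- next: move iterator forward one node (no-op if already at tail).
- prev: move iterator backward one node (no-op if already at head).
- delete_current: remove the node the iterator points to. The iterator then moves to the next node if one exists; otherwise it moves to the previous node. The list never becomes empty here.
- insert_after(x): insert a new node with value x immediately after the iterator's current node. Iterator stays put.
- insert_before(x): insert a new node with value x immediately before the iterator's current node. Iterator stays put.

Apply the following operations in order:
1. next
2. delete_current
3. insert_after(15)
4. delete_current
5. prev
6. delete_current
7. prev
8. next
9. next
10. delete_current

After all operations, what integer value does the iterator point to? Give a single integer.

Answer: 9

Derivation:
After 1 (next): list=[6, 7, 1, 4, 5, 9] cursor@7
After 2 (delete_current): list=[6, 1, 4, 5, 9] cursor@1
After 3 (insert_after(15)): list=[6, 1, 15, 4, 5, 9] cursor@1
After 4 (delete_current): list=[6, 15, 4, 5, 9] cursor@15
After 5 (prev): list=[6, 15, 4, 5, 9] cursor@6
After 6 (delete_current): list=[15, 4, 5, 9] cursor@15
After 7 (prev): list=[15, 4, 5, 9] cursor@15
After 8 (next): list=[15, 4, 5, 9] cursor@4
After 9 (next): list=[15, 4, 5, 9] cursor@5
After 10 (delete_current): list=[15, 4, 9] cursor@9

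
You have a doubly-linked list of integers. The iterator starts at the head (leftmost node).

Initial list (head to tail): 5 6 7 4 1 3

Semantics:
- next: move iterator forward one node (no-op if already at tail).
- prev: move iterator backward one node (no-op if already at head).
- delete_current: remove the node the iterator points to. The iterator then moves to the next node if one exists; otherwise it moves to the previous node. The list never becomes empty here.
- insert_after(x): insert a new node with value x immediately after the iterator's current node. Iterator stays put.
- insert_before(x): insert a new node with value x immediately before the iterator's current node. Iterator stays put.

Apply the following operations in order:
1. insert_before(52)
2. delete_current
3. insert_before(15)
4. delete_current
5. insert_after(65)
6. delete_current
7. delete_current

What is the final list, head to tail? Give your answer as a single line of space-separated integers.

Answer: 52 15 4 1 3

Derivation:
After 1 (insert_before(52)): list=[52, 5, 6, 7, 4, 1, 3] cursor@5
After 2 (delete_current): list=[52, 6, 7, 4, 1, 3] cursor@6
After 3 (insert_before(15)): list=[52, 15, 6, 7, 4, 1, 3] cursor@6
After 4 (delete_current): list=[52, 15, 7, 4, 1, 3] cursor@7
After 5 (insert_after(65)): list=[52, 15, 7, 65, 4, 1, 3] cursor@7
After 6 (delete_current): list=[52, 15, 65, 4, 1, 3] cursor@65
After 7 (delete_current): list=[52, 15, 4, 1, 3] cursor@4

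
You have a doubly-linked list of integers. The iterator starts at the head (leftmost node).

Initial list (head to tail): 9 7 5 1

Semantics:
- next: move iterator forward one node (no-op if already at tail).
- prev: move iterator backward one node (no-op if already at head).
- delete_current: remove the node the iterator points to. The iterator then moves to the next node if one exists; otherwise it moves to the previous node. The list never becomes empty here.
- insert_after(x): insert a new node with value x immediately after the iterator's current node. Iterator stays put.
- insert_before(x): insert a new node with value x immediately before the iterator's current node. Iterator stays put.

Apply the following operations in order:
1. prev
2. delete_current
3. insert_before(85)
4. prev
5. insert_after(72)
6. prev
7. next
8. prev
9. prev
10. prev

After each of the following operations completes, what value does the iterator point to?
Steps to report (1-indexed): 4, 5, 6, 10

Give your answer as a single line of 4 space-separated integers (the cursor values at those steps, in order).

After 1 (prev): list=[9, 7, 5, 1] cursor@9
After 2 (delete_current): list=[7, 5, 1] cursor@7
After 3 (insert_before(85)): list=[85, 7, 5, 1] cursor@7
After 4 (prev): list=[85, 7, 5, 1] cursor@85
After 5 (insert_after(72)): list=[85, 72, 7, 5, 1] cursor@85
After 6 (prev): list=[85, 72, 7, 5, 1] cursor@85
After 7 (next): list=[85, 72, 7, 5, 1] cursor@72
After 8 (prev): list=[85, 72, 7, 5, 1] cursor@85
After 9 (prev): list=[85, 72, 7, 5, 1] cursor@85
After 10 (prev): list=[85, 72, 7, 5, 1] cursor@85

Answer: 85 85 85 85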